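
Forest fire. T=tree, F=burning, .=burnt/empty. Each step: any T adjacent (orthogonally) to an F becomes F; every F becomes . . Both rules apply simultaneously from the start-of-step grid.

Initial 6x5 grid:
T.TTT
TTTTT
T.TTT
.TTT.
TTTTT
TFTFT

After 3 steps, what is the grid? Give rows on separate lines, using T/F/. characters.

Step 1: 5 trees catch fire, 2 burn out
  T.TTT
  TTTTT
  T.TTT
  .TTT.
  TFTFT
  F.F.F
Step 2: 5 trees catch fire, 5 burn out
  T.TTT
  TTTTT
  T.TTT
  .FTF.
  F.F.F
  .....
Step 3: 2 trees catch fire, 5 burn out
  T.TTT
  TTTTT
  T.TFT
  ..F..
  .....
  .....

T.TTT
TTTTT
T.TFT
..F..
.....
.....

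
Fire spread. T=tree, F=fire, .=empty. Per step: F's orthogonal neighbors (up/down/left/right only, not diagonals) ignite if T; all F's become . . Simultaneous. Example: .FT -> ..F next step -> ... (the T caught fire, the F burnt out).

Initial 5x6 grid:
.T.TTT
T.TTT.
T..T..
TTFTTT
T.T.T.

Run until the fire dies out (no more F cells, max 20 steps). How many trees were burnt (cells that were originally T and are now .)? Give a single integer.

Step 1: +3 fires, +1 burnt (F count now 3)
Step 2: +3 fires, +3 burnt (F count now 3)
Step 3: +5 fires, +3 burnt (F count now 5)
Step 4: +4 fires, +5 burnt (F count now 4)
Step 5: +1 fires, +4 burnt (F count now 1)
Step 6: +1 fires, +1 burnt (F count now 1)
Step 7: +0 fires, +1 burnt (F count now 0)
Fire out after step 7
Initially T: 18, now '.': 29
Total burnt (originally-T cells now '.'): 17

Answer: 17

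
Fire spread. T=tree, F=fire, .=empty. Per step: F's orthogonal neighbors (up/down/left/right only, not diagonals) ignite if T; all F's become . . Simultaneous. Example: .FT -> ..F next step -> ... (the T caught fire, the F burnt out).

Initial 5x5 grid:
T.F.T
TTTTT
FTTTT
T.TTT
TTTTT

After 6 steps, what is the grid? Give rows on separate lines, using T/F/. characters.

Step 1: 4 trees catch fire, 2 burn out
  T...T
  FTFTT
  .FTTT
  F.TTT
  TTTTT
Step 2: 5 trees catch fire, 4 burn out
  F...T
  .F.FT
  ..FTT
  ..TTT
  FTTTT
Step 3: 4 trees catch fire, 5 burn out
  ....T
  ....F
  ...FT
  ..FTT
  .FTTT
Step 4: 4 trees catch fire, 4 burn out
  ....F
  .....
  ....F
  ...FT
  ..FTT
Step 5: 2 trees catch fire, 4 burn out
  .....
  .....
  .....
  ....F
  ...FT
Step 6: 1 trees catch fire, 2 burn out
  .....
  .....
  .....
  .....
  ....F

.....
.....
.....
.....
....F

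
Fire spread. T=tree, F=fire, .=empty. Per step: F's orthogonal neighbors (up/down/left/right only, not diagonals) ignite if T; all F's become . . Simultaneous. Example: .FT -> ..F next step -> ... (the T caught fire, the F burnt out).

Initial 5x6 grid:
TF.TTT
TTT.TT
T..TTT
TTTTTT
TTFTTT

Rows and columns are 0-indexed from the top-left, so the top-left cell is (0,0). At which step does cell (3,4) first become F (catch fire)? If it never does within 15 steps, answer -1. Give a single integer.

Step 1: cell (3,4)='T' (+5 fires, +2 burnt)
Step 2: cell (3,4)='T' (+6 fires, +5 burnt)
Step 3: cell (3,4)='F' (+5 fires, +6 burnt)
  -> target ignites at step 3
Step 4: cell (3,4)='.' (+2 fires, +5 burnt)
Step 5: cell (3,4)='.' (+2 fires, +2 burnt)
Step 6: cell (3,4)='.' (+2 fires, +2 burnt)
Step 7: cell (3,4)='.' (+2 fires, +2 burnt)
Step 8: cell (3,4)='.' (+0 fires, +2 burnt)
  fire out at step 8

3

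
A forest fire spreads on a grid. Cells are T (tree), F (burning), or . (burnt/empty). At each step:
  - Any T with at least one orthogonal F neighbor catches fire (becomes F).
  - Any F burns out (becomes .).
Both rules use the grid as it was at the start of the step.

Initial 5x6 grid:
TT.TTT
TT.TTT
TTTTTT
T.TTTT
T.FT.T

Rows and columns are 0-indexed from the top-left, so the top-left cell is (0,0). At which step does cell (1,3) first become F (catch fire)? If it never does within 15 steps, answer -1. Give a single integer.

Step 1: cell (1,3)='T' (+2 fires, +1 burnt)
Step 2: cell (1,3)='T' (+2 fires, +2 burnt)
Step 3: cell (1,3)='T' (+3 fires, +2 burnt)
Step 4: cell (1,3)='F' (+5 fires, +3 burnt)
  -> target ignites at step 4
Step 5: cell (1,3)='.' (+7 fires, +5 burnt)
Step 6: cell (1,3)='.' (+4 fires, +7 burnt)
Step 7: cell (1,3)='.' (+1 fires, +4 burnt)
Step 8: cell (1,3)='.' (+0 fires, +1 burnt)
  fire out at step 8

4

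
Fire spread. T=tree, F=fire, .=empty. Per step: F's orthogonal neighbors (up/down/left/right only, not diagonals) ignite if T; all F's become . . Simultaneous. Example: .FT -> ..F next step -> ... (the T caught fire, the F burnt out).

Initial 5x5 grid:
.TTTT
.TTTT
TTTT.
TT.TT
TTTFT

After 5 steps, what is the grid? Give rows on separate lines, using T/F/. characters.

Step 1: 3 trees catch fire, 1 burn out
  .TTTT
  .TTTT
  TTTT.
  TT.FT
  TTF.F
Step 2: 3 trees catch fire, 3 burn out
  .TTTT
  .TTTT
  TTTF.
  TT..F
  TF...
Step 3: 4 trees catch fire, 3 burn out
  .TTTT
  .TTFT
  TTF..
  TF...
  F....
Step 4: 5 trees catch fire, 4 burn out
  .TTFT
  .TF.F
  TF...
  F....
  .....
Step 5: 4 trees catch fire, 5 burn out
  .TF.F
  .F...
  F....
  .....
  .....

.TF.F
.F...
F....
.....
.....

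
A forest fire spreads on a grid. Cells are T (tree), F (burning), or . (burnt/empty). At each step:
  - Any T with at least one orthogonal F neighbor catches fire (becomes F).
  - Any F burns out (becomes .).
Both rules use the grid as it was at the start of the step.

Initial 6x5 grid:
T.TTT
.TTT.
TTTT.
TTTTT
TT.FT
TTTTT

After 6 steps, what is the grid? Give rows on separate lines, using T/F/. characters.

Step 1: 3 trees catch fire, 1 burn out
  T.TTT
  .TTT.
  TTTT.
  TTTFT
  TT..F
  TTTFT
Step 2: 5 trees catch fire, 3 burn out
  T.TTT
  .TTT.
  TTTF.
  TTF.F
  TT...
  TTF.F
Step 3: 4 trees catch fire, 5 burn out
  T.TTT
  .TTF.
  TTF..
  TF...
  TT...
  TF...
Step 4: 6 trees catch fire, 4 burn out
  T.TFT
  .TF..
  TF...
  F....
  TF...
  F....
Step 5: 5 trees catch fire, 6 burn out
  T.F.F
  .F...
  F....
  .....
  F....
  .....
Step 6: 0 trees catch fire, 5 burn out
  T....
  .....
  .....
  .....
  .....
  .....

T....
.....
.....
.....
.....
.....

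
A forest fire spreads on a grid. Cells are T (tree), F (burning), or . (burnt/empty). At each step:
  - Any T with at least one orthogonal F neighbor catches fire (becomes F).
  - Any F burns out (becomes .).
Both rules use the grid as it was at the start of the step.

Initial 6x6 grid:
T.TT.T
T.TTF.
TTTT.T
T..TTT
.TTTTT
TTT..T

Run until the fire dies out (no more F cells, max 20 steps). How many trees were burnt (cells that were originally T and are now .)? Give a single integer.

Answer: 24

Derivation:
Step 1: +1 fires, +1 burnt (F count now 1)
Step 2: +3 fires, +1 burnt (F count now 3)
Step 3: +3 fires, +3 burnt (F count now 3)
Step 4: +3 fires, +3 burnt (F count now 3)
Step 5: +4 fires, +3 burnt (F count now 4)
Step 6: +6 fires, +4 burnt (F count now 6)
Step 7: +3 fires, +6 burnt (F count now 3)
Step 8: +1 fires, +3 burnt (F count now 1)
Step 9: +0 fires, +1 burnt (F count now 0)
Fire out after step 9
Initially T: 25, now '.': 35
Total burnt (originally-T cells now '.'): 24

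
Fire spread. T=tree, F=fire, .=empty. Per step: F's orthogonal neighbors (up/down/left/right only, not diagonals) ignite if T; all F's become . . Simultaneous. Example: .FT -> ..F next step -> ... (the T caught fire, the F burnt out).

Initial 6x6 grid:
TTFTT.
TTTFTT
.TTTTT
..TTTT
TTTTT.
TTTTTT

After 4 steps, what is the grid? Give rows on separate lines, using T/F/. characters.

Step 1: 5 trees catch fire, 2 burn out
  TF.FT.
  TTF.FT
  .TTFTT
  ..TTTT
  TTTTT.
  TTTTTT
Step 2: 7 trees catch fire, 5 burn out
  F...F.
  TF...F
  .TF.FT
  ..TFTT
  TTTTT.
  TTTTTT
Step 3: 6 trees catch fire, 7 burn out
  ......
  F.....
  .F...F
  ..F.FT
  TTTFT.
  TTTTTT
Step 4: 4 trees catch fire, 6 burn out
  ......
  ......
  ......
  .....F
  TTF.F.
  TTTFTT

......
......
......
.....F
TTF.F.
TTTFTT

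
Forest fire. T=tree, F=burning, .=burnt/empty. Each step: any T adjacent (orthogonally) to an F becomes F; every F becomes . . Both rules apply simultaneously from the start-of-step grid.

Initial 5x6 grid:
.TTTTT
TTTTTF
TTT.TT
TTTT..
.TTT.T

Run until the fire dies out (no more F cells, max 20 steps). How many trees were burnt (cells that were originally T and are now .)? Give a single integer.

Step 1: +3 fires, +1 burnt (F count now 3)
Step 2: +3 fires, +3 burnt (F count now 3)
Step 3: +2 fires, +3 burnt (F count now 2)
Step 4: +3 fires, +2 burnt (F count now 3)
Step 5: +4 fires, +3 burnt (F count now 4)
Step 6: +4 fires, +4 burnt (F count now 4)
Step 7: +3 fires, +4 burnt (F count now 3)
Step 8: +0 fires, +3 burnt (F count now 0)
Fire out after step 8
Initially T: 23, now '.': 29
Total burnt (originally-T cells now '.'): 22

Answer: 22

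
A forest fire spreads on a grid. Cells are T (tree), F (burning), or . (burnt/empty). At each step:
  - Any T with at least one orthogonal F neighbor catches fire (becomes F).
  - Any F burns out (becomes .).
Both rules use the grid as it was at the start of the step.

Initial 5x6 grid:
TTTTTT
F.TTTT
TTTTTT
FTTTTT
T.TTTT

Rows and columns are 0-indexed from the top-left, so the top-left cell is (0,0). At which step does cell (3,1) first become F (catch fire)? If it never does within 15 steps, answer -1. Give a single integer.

Step 1: cell (3,1)='F' (+4 fires, +2 burnt)
  -> target ignites at step 1
Step 2: cell (3,1)='.' (+3 fires, +4 burnt)
Step 3: cell (3,1)='.' (+4 fires, +3 burnt)
Step 4: cell (3,1)='.' (+5 fires, +4 burnt)
Step 5: cell (3,1)='.' (+5 fires, +5 burnt)
Step 6: cell (3,1)='.' (+4 fires, +5 burnt)
Step 7: cell (3,1)='.' (+1 fires, +4 burnt)
Step 8: cell (3,1)='.' (+0 fires, +1 burnt)
  fire out at step 8

1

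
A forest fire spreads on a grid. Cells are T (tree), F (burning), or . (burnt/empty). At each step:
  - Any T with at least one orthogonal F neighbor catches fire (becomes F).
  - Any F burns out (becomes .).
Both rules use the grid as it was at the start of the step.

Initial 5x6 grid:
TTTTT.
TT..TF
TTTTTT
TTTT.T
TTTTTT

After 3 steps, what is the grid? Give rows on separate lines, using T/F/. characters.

Step 1: 2 trees catch fire, 1 burn out
  TTTTT.
  TT..F.
  TTTTTF
  TTTT.T
  TTTTTT
Step 2: 3 trees catch fire, 2 burn out
  TTTTF.
  TT....
  TTTTF.
  TTTT.F
  TTTTTT
Step 3: 3 trees catch fire, 3 burn out
  TTTF..
  TT....
  TTTF..
  TTTT..
  TTTTTF

TTTF..
TT....
TTTF..
TTTT..
TTTTTF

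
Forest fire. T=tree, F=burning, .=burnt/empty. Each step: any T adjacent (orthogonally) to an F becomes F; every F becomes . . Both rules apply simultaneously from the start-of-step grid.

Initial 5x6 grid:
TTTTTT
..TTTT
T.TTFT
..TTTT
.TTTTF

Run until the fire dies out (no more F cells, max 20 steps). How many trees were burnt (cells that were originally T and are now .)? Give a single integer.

Step 1: +6 fires, +2 burnt (F count now 6)
Step 2: +6 fires, +6 burnt (F count now 6)
Step 3: +5 fires, +6 burnt (F count now 5)
Step 4: +2 fires, +5 burnt (F count now 2)
Step 5: +1 fires, +2 burnt (F count now 1)
Step 6: +1 fires, +1 burnt (F count now 1)
Step 7: +0 fires, +1 burnt (F count now 0)
Fire out after step 7
Initially T: 22, now '.': 29
Total burnt (originally-T cells now '.'): 21

Answer: 21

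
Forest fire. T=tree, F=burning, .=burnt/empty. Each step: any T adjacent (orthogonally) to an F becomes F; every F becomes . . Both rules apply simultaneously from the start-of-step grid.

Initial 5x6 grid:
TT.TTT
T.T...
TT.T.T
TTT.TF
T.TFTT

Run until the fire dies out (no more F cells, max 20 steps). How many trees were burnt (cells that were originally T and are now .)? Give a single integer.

Answer: 14

Derivation:
Step 1: +5 fires, +2 burnt (F count now 5)
Step 2: +1 fires, +5 burnt (F count now 1)
Step 3: +1 fires, +1 burnt (F count now 1)
Step 4: +2 fires, +1 burnt (F count now 2)
Step 5: +2 fires, +2 burnt (F count now 2)
Step 6: +1 fires, +2 burnt (F count now 1)
Step 7: +1 fires, +1 burnt (F count now 1)
Step 8: +1 fires, +1 burnt (F count now 1)
Step 9: +0 fires, +1 burnt (F count now 0)
Fire out after step 9
Initially T: 19, now '.': 25
Total burnt (originally-T cells now '.'): 14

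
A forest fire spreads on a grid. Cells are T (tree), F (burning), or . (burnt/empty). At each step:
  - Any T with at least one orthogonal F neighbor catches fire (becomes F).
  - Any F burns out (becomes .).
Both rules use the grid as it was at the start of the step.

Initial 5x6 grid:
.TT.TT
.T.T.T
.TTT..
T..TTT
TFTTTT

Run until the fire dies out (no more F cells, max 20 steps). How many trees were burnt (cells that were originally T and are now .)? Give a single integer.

Step 1: +2 fires, +1 burnt (F count now 2)
Step 2: +2 fires, +2 burnt (F count now 2)
Step 3: +2 fires, +2 burnt (F count now 2)
Step 4: +3 fires, +2 burnt (F count now 3)
Step 5: +3 fires, +3 burnt (F count now 3)
Step 6: +1 fires, +3 burnt (F count now 1)
Step 7: +1 fires, +1 burnt (F count now 1)
Step 8: +1 fires, +1 burnt (F count now 1)
Step 9: +1 fires, +1 burnt (F count now 1)
Step 10: +0 fires, +1 burnt (F count now 0)
Fire out after step 10
Initially T: 19, now '.': 27
Total burnt (originally-T cells now '.'): 16

Answer: 16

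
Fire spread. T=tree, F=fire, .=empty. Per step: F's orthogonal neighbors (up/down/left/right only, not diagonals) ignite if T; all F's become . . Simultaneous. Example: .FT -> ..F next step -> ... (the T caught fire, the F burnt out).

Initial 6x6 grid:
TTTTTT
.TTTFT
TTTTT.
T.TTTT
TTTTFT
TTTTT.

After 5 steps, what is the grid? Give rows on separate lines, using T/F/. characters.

Step 1: 8 trees catch fire, 2 burn out
  TTTTFT
  .TTF.F
  TTTTF.
  T.TTFT
  TTTF.F
  TTTTF.
Step 2: 8 trees catch fire, 8 burn out
  TTTF.F
  .TF...
  TTTF..
  T.TF.F
  TTF...
  TTTF..
Step 3: 6 trees catch fire, 8 burn out
  TTF...
  .F....
  TTF...
  T.F...
  TF....
  TTF...
Step 4: 4 trees catch fire, 6 burn out
  TF....
  ......
  TF....
  T.....
  F.....
  TF....
Step 5: 4 trees catch fire, 4 burn out
  F.....
  ......
  F.....
  F.....
  ......
  F.....

F.....
......
F.....
F.....
......
F.....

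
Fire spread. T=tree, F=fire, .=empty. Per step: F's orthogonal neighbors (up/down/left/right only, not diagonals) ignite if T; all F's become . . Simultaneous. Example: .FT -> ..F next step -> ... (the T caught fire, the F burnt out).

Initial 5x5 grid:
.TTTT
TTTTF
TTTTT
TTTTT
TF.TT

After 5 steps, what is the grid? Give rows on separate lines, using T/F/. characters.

Step 1: 5 trees catch fire, 2 burn out
  .TTTF
  TTTF.
  TTTTF
  TFTTT
  F..TT
Step 2: 7 trees catch fire, 5 burn out
  .TTF.
  TTF..
  TFTF.
  F.FTF
  ...TT
Step 3: 6 trees catch fire, 7 burn out
  .TF..
  TF...
  F.F..
  ...F.
  ...TF
Step 4: 3 trees catch fire, 6 burn out
  .F...
  F....
  .....
  .....
  ...F.
Step 5: 0 trees catch fire, 3 burn out
  .....
  .....
  .....
  .....
  .....

.....
.....
.....
.....
.....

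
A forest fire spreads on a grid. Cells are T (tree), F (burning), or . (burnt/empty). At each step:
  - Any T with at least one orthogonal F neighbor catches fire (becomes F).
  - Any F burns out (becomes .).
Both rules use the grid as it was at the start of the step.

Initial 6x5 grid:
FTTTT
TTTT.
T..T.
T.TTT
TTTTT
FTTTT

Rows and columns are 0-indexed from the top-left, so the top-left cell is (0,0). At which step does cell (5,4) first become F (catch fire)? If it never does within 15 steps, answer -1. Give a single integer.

Step 1: cell (5,4)='T' (+4 fires, +2 burnt)
Step 2: cell (5,4)='T' (+6 fires, +4 burnt)
Step 3: cell (5,4)='T' (+4 fires, +6 burnt)
Step 4: cell (5,4)='F' (+5 fires, +4 burnt)
  -> target ignites at step 4
Step 5: cell (5,4)='.' (+3 fires, +5 burnt)
Step 6: cell (5,4)='.' (+1 fires, +3 burnt)
Step 7: cell (5,4)='.' (+0 fires, +1 burnt)
  fire out at step 7

4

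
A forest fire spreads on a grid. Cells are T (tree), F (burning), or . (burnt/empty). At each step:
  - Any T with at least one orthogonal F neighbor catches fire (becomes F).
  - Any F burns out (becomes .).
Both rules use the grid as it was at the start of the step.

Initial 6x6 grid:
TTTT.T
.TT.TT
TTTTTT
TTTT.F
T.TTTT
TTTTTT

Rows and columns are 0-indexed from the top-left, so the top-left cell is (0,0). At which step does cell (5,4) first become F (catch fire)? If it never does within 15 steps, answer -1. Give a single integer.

Step 1: cell (5,4)='T' (+2 fires, +1 burnt)
Step 2: cell (5,4)='T' (+4 fires, +2 burnt)
Step 3: cell (5,4)='F' (+5 fires, +4 burnt)
  -> target ignites at step 3
Step 4: cell (5,4)='.' (+4 fires, +5 burnt)
Step 5: cell (5,4)='.' (+4 fires, +4 burnt)
Step 6: cell (5,4)='.' (+5 fires, +4 burnt)
Step 7: cell (5,4)='.' (+4 fires, +5 burnt)
Step 8: cell (5,4)='.' (+2 fires, +4 burnt)
Step 9: cell (5,4)='.' (+0 fires, +2 burnt)
  fire out at step 9

3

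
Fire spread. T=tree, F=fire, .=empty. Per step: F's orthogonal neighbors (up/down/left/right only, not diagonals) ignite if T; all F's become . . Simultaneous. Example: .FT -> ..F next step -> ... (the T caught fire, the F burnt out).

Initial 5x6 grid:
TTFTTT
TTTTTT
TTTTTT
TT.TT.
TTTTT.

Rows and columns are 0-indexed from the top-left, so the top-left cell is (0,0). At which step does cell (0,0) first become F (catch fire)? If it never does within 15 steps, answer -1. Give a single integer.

Step 1: cell (0,0)='T' (+3 fires, +1 burnt)
Step 2: cell (0,0)='F' (+5 fires, +3 burnt)
  -> target ignites at step 2
Step 3: cell (0,0)='.' (+5 fires, +5 burnt)
Step 4: cell (0,0)='.' (+5 fires, +5 burnt)
Step 5: cell (0,0)='.' (+5 fires, +5 burnt)
Step 6: cell (0,0)='.' (+3 fires, +5 burnt)
Step 7: cell (0,0)='.' (+0 fires, +3 burnt)
  fire out at step 7

2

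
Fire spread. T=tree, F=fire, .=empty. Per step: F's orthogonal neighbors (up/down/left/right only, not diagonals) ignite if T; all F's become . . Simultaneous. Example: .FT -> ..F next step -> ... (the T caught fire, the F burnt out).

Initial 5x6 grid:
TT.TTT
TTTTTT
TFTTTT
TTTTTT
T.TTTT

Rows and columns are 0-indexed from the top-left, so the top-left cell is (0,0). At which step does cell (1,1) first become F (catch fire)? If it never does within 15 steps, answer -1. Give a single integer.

Step 1: cell (1,1)='F' (+4 fires, +1 burnt)
  -> target ignites at step 1
Step 2: cell (1,1)='.' (+6 fires, +4 burnt)
Step 3: cell (1,1)='.' (+6 fires, +6 burnt)
Step 4: cell (1,1)='.' (+5 fires, +6 burnt)
Step 5: cell (1,1)='.' (+4 fires, +5 burnt)
Step 6: cell (1,1)='.' (+2 fires, +4 burnt)
Step 7: cell (1,1)='.' (+0 fires, +2 burnt)
  fire out at step 7

1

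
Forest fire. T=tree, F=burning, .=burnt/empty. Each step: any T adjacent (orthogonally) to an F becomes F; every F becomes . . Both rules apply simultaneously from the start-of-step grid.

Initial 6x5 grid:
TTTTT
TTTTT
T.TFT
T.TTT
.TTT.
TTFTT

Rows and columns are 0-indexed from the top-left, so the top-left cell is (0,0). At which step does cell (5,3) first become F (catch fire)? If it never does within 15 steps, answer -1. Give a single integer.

Step 1: cell (5,3)='F' (+7 fires, +2 burnt)
  -> target ignites at step 1
Step 2: cell (5,3)='.' (+9 fires, +7 burnt)
Step 3: cell (5,3)='.' (+3 fires, +9 burnt)
Step 4: cell (5,3)='.' (+2 fires, +3 burnt)
Step 5: cell (5,3)='.' (+2 fires, +2 burnt)
Step 6: cell (5,3)='.' (+1 fires, +2 burnt)
Step 7: cell (5,3)='.' (+0 fires, +1 burnt)
  fire out at step 7

1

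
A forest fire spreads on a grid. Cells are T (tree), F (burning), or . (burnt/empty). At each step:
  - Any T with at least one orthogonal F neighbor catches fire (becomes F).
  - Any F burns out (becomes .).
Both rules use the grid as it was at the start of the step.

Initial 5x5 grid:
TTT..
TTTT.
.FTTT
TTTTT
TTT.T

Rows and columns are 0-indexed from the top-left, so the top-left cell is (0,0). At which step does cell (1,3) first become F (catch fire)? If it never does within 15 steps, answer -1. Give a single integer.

Step 1: cell (1,3)='T' (+3 fires, +1 burnt)
Step 2: cell (1,3)='T' (+7 fires, +3 burnt)
Step 3: cell (1,3)='F' (+7 fires, +7 burnt)
  -> target ignites at step 3
Step 4: cell (1,3)='.' (+1 fires, +7 burnt)
Step 5: cell (1,3)='.' (+1 fires, +1 burnt)
Step 6: cell (1,3)='.' (+0 fires, +1 burnt)
  fire out at step 6

3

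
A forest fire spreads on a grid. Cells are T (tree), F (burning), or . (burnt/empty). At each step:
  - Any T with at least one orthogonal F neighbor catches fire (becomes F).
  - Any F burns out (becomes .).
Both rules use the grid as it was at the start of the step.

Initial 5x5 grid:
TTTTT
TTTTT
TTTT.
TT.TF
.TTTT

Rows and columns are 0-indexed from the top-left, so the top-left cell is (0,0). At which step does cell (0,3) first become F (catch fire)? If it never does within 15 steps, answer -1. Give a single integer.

Step 1: cell (0,3)='T' (+2 fires, +1 burnt)
Step 2: cell (0,3)='T' (+2 fires, +2 burnt)
Step 3: cell (0,3)='T' (+3 fires, +2 burnt)
Step 4: cell (0,3)='F' (+5 fires, +3 burnt)
  -> target ignites at step 4
Step 5: cell (0,3)='.' (+5 fires, +5 burnt)
Step 6: cell (0,3)='.' (+3 fires, +5 burnt)
Step 7: cell (0,3)='.' (+1 fires, +3 burnt)
Step 8: cell (0,3)='.' (+0 fires, +1 burnt)
  fire out at step 8

4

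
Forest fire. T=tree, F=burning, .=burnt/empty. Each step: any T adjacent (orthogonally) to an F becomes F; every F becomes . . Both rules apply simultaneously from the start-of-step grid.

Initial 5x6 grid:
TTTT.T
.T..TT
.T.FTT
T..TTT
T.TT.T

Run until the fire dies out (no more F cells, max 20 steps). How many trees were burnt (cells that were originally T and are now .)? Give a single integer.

Answer: 11

Derivation:
Step 1: +2 fires, +1 burnt (F count now 2)
Step 2: +4 fires, +2 burnt (F count now 4)
Step 3: +3 fires, +4 burnt (F count now 3)
Step 4: +2 fires, +3 burnt (F count now 2)
Step 5: +0 fires, +2 burnt (F count now 0)
Fire out after step 5
Initially T: 19, now '.': 22
Total burnt (originally-T cells now '.'): 11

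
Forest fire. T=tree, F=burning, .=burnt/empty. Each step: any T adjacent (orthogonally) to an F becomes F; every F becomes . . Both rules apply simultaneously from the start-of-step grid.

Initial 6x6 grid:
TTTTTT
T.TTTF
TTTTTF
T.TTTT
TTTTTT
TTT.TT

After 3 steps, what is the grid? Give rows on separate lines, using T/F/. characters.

Step 1: 4 trees catch fire, 2 burn out
  TTTTTF
  T.TTF.
  TTTTF.
  T.TTTF
  TTTTTT
  TTT.TT
Step 2: 5 trees catch fire, 4 burn out
  TTTTF.
  T.TF..
  TTTF..
  T.TTF.
  TTTTTF
  TTT.TT
Step 3: 6 trees catch fire, 5 burn out
  TTTF..
  T.F...
  TTF...
  T.TF..
  TTTTF.
  TTT.TF

TTTF..
T.F...
TTF...
T.TF..
TTTTF.
TTT.TF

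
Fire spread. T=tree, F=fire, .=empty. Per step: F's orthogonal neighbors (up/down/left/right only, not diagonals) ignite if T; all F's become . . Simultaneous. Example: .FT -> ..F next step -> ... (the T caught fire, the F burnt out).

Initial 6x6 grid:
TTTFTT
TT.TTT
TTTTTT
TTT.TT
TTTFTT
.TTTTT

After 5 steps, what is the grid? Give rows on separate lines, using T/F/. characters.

Step 1: 6 trees catch fire, 2 burn out
  TTF.FT
  TT.FTT
  TTTTTT
  TTT.TT
  TTF.FT
  .TTFTT
Step 2: 10 trees catch fire, 6 burn out
  TF...F
  TT..FT
  TTTFTT
  TTF.FT
  TF...F
  .TF.FT
Step 3: 10 trees catch fire, 10 burn out
  F.....
  TF...F
  TTF.FT
  TF...F
  F.....
  .F...F
Step 4: 4 trees catch fire, 10 burn out
  ......
  F.....
  TF...F
  F.....
  ......
  ......
Step 5: 1 trees catch fire, 4 burn out
  ......
  ......
  F.....
  ......
  ......
  ......

......
......
F.....
......
......
......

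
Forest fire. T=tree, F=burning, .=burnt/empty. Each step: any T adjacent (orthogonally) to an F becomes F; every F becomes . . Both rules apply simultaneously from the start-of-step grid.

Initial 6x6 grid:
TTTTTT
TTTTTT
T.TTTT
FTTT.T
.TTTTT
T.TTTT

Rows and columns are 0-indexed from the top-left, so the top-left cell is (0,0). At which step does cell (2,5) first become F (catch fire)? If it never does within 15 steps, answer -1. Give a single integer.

Step 1: cell (2,5)='T' (+2 fires, +1 burnt)
Step 2: cell (2,5)='T' (+3 fires, +2 burnt)
Step 3: cell (2,5)='T' (+5 fires, +3 burnt)
Step 4: cell (2,5)='T' (+5 fires, +5 burnt)
Step 5: cell (2,5)='T' (+5 fires, +5 burnt)
Step 6: cell (2,5)='F' (+5 fires, +5 burnt)
  -> target ignites at step 6
Step 7: cell (2,5)='.' (+4 fires, +5 burnt)
Step 8: cell (2,5)='.' (+1 fires, +4 burnt)
Step 9: cell (2,5)='.' (+0 fires, +1 burnt)
  fire out at step 9

6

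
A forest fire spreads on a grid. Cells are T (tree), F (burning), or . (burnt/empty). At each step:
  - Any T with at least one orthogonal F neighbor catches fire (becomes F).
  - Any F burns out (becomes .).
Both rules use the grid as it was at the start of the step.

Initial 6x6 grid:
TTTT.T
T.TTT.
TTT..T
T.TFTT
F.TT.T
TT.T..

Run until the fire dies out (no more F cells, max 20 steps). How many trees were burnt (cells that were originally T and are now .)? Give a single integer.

Answer: 22

Derivation:
Step 1: +5 fires, +2 burnt (F count now 5)
Step 2: +6 fires, +5 burnt (F count now 6)
Step 3: +5 fires, +6 burnt (F count now 5)
Step 4: +3 fires, +5 burnt (F count now 3)
Step 5: +3 fires, +3 burnt (F count now 3)
Step 6: +0 fires, +3 burnt (F count now 0)
Fire out after step 6
Initially T: 23, now '.': 35
Total burnt (originally-T cells now '.'): 22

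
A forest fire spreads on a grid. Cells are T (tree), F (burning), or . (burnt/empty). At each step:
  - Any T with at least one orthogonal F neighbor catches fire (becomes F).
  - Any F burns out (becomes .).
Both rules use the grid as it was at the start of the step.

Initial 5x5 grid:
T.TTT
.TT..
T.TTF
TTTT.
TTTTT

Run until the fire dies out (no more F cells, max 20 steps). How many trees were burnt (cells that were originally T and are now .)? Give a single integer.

Answer: 17

Derivation:
Step 1: +1 fires, +1 burnt (F count now 1)
Step 2: +2 fires, +1 burnt (F count now 2)
Step 3: +3 fires, +2 burnt (F count now 3)
Step 4: +5 fires, +3 burnt (F count now 5)
Step 5: +3 fires, +5 burnt (F count now 3)
Step 6: +3 fires, +3 burnt (F count now 3)
Step 7: +0 fires, +3 burnt (F count now 0)
Fire out after step 7
Initially T: 18, now '.': 24
Total burnt (originally-T cells now '.'): 17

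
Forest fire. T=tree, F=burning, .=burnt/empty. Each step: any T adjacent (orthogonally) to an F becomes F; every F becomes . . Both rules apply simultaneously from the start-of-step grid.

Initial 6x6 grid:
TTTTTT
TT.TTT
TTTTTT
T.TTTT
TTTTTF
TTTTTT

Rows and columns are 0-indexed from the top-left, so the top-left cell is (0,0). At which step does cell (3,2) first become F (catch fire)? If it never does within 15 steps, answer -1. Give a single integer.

Step 1: cell (3,2)='T' (+3 fires, +1 burnt)
Step 2: cell (3,2)='T' (+4 fires, +3 burnt)
Step 3: cell (3,2)='T' (+5 fires, +4 burnt)
Step 4: cell (3,2)='F' (+6 fires, +5 burnt)
  -> target ignites at step 4
Step 5: cell (3,2)='.' (+5 fires, +6 burnt)
Step 6: cell (3,2)='.' (+4 fires, +5 burnt)
Step 7: cell (3,2)='.' (+3 fires, +4 burnt)
Step 8: cell (3,2)='.' (+2 fires, +3 burnt)
Step 9: cell (3,2)='.' (+1 fires, +2 burnt)
Step 10: cell (3,2)='.' (+0 fires, +1 burnt)
  fire out at step 10

4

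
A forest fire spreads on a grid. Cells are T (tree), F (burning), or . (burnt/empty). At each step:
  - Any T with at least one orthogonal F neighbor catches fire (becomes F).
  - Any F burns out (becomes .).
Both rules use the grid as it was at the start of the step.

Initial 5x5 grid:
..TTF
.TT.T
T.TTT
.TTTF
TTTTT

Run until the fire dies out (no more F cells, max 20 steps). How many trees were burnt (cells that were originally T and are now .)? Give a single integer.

Step 1: +5 fires, +2 burnt (F count now 5)
Step 2: +4 fires, +5 burnt (F count now 4)
Step 3: +4 fires, +4 burnt (F count now 4)
Step 4: +2 fires, +4 burnt (F count now 2)
Step 5: +1 fires, +2 burnt (F count now 1)
Step 6: +0 fires, +1 burnt (F count now 0)
Fire out after step 6
Initially T: 17, now '.': 24
Total burnt (originally-T cells now '.'): 16

Answer: 16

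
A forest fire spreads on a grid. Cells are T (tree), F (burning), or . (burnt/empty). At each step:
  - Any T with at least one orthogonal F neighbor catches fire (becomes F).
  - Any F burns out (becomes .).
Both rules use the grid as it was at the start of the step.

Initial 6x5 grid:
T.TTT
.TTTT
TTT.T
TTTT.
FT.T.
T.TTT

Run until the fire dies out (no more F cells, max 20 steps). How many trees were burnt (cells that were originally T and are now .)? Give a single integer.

Answer: 21

Derivation:
Step 1: +3 fires, +1 burnt (F count now 3)
Step 2: +2 fires, +3 burnt (F count now 2)
Step 3: +2 fires, +2 burnt (F count now 2)
Step 4: +3 fires, +2 burnt (F count now 3)
Step 5: +2 fires, +3 burnt (F count now 2)
Step 6: +3 fires, +2 burnt (F count now 3)
Step 7: +4 fires, +3 burnt (F count now 4)
Step 8: +2 fires, +4 burnt (F count now 2)
Step 9: +0 fires, +2 burnt (F count now 0)
Fire out after step 9
Initially T: 22, now '.': 29
Total burnt (originally-T cells now '.'): 21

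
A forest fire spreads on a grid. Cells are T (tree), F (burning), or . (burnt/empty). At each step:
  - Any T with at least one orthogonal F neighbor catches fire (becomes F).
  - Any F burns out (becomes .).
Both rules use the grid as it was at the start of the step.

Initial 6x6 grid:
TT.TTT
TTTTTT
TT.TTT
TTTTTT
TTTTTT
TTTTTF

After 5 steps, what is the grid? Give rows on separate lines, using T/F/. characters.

Step 1: 2 trees catch fire, 1 burn out
  TT.TTT
  TTTTTT
  TT.TTT
  TTTTTT
  TTTTTF
  TTTTF.
Step 2: 3 trees catch fire, 2 burn out
  TT.TTT
  TTTTTT
  TT.TTT
  TTTTTF
  TTTTF.
  TTTF..
Step 3: 4 trees catch fire, 3 burn out
  TT.TTT
  TTTTTT
  TT.TTF
  TTTTF.
  TTTF..
  TTF...
Step 4: 5 trees catch fire, 4 burn out
  TT.TTT
  TTTTTF
  TT.TF.
  TTTF..
  TTF...
  TF....
Step 5: 6 trees catch fire, 5 burn out
  TT.TTF
  TTTTF.
  TT.F..
  TTF...
  TF....
  F.....

TT.TTF
TTTTF.
TT.F..
TTF...
TF....
F.....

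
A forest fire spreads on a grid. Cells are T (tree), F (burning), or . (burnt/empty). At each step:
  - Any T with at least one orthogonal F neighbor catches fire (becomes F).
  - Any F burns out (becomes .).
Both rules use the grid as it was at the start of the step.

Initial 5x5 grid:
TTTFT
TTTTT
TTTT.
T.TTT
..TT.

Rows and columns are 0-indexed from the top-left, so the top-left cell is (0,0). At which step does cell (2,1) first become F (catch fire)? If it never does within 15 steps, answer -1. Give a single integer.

Step 1: cell (2,1)='T' (+3 fires, +1 burnt)
Step 2: cell (2,1)='T' (+4 fires, +3 burnt)
Step 3: cell (2,1)='T' (+4 fires, +4 burnt)
Step 4: cell (2,1)='F' (+5 fires, +4 burnt)
  -> target ignites at step 4
Step 5: cell (2,1)='.' (+2 fires, +5 burnt)
Step 6: cell (2,1)='.' (+1 fires, +2 burnt)
Step 7: cell (2,1)='.' (+0 fires, +1 burnt)
  fire out at step 7

4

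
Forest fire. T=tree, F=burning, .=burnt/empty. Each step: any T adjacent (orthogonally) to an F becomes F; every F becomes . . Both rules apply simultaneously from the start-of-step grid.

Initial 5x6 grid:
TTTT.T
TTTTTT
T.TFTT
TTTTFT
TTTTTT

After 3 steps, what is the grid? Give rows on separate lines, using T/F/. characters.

Step 1: 6 trees catch fire, 2 burn out
  TTTT.T
  TTTFTT
  T.F.FT
  TTTF.F
  TTTTFT
Step 2: 7 trees catch fire, 6 burn out
  TTTF.T
  TTF.FT
  T....F
  TTF...
  TTTF.F
Step 3: 5 trees catch fire, 7 burn out
  TTF..T
  TF...F
  T.....
  TF....
  TTF...

TTF..T
TF...F
T.....
TF....
TTF...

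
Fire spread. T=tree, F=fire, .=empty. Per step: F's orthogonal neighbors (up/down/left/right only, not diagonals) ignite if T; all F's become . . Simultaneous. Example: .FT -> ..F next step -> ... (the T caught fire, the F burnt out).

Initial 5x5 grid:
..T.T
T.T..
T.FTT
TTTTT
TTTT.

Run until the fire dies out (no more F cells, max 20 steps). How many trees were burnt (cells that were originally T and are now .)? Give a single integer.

Step 1: +3 fires, +1 burnt (F count now 3)
Step 2: +5 fires, +3 burnt (F count now 5)
Step 3: +4 fires, +5 burnt (F count now 4)
Step 4: +2 fires, +4 burnt (F count now 2)
Step 5: +1 fires, +2 burnt (F count now 1)
Step 6: +0 fires, +1 burnt (F count now 0)
Fire out after step 6
Initially T: 16, now '.': 24
Total burnt (originally-T cells now '.'): 15

Answer: 15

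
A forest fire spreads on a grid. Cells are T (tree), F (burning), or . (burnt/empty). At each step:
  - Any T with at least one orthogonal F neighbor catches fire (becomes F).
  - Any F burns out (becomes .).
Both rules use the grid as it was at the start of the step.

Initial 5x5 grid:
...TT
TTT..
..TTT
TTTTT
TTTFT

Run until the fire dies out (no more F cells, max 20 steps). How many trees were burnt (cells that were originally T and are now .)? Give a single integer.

Answer: 15

Derivation:
Step 1: +3 fires, +1 burnt (F count now 3)
Step 2: +4 fires, +3 burnt (F count now 4)
Step 3: +4 fires, +4 burnt (F count now 4)
Step 4: +2 fires, +4 burnt (F count now 2)
Step 5: +1 fires, +2 burnt (F count now 1)
Step 6: +1 fires, +1 burnt (F count now 1)
Step 7: +0 fires, +1 burnt (F count now 0)
Fire out after step 7
Initially T: 17, now '.': 23
Total burnt (originally-T cells now '.'): 15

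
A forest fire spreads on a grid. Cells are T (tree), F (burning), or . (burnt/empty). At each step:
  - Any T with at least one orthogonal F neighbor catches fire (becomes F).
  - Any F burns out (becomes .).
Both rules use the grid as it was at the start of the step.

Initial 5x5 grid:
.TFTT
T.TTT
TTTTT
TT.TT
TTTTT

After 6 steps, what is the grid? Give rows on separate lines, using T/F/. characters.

Step 1: 3 trees catch fire, 1 burn out
  .F.FT
  T.FTT
  TTTTT
  TT.TT
  TTTTT
Step 2: 3 trees catch fire, 3 burn out
  ....F
  T..FT
  TTFTT
  TT.TT
  TTTTT
Step 3: 3 trees catch fire, 3 burn out
  .....
  T...F
  TF.FT
  TT.TT
  TTTTT
Step 4: 4 trees catch fire, 3 burn out
  .....
  T....
  F...F
  TF.FT
  TTTTT
Step 5: 5 trees catch fire, 4 burn out
  .....
  F....
  .....
  F...F
  TFTFT
Step 6: 3 trees catch fire, 5 burn out
  .....
  .....
  .....
  .....
  F.F.F

.....
.....
.....
.....
F.F.F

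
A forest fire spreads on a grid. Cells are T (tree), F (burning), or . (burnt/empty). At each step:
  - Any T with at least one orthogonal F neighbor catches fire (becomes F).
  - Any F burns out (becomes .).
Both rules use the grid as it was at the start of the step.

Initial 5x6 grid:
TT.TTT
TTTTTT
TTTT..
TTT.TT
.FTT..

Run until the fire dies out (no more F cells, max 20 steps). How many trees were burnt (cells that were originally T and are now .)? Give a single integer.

Answer: 20

Derivation:
Step 1: +2 fires, +1 burnt (F count now 2)
Step 2: +4 fires, +2 burnt (F count now 4)
Step 3: +3 fires, +4 burnt (F count now 3)
Step 4: +4 fires, +3 burnt (F count now 4)
Step 5: +2 fires, +4 burnt (F count now 2)
Step 6: +2 fires, +2 burnt (F count now 2)
Step 7: +2 fires, +2 burnt (F count now 2)
Step 8: +1 fires, +2 burnt (F count now 1)
Step 9: +0 fires, +1 burnt (F count now 0)
Fire out after step 9
Initially T: 22, now '.': 28
Total burnt (originally-T cells now '.'): 20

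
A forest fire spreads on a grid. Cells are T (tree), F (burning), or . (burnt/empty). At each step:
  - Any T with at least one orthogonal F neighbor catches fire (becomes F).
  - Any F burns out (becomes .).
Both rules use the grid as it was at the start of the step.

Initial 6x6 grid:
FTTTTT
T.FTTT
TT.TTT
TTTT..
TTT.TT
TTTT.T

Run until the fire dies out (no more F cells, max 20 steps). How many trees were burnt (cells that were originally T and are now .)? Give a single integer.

Step 1: +4 fires, +2 burnt (F count now 4)
Step 2: +4 fires, +4 burnt (F count now 4)
Step 3: +6 fires, +4 burnt (F count now 6)
Step 4: +5 fires, +6 burnt (F count now 5)
Step 5: +3 fires, +5 burnt (F count now 3)
Step 6: +2 fires, +3 burnt (F count now 2)
Step 7: +1 fires, +2 burnt (F count now 1)
Step 8: +0 fires, +1 burnt (F count now 0)
Fire out after step 8
Initially T: 28, now '.': 33
Total burnt (originally-T cells now '.'): 25

Answer: 25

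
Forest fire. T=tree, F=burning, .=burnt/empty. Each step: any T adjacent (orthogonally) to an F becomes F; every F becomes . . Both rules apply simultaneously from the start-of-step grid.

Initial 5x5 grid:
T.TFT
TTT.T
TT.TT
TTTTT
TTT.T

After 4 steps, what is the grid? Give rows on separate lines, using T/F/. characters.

Step 1: 2 trees catch fire, 1 burn out
  T.F.F
  TTT.T
  TT.TT
  TTTTT
  TTT.T
Step 2: 2 trees catch fire, 2 burn out
  T....
  TTF.F
  TT.TT
  TTTTT
  TTT.T
Step 3: 2 trees catch fire, 2 burn out
  T....
  TF...
  TT.TF
  TTTTT
  TTT.T
Step 4: 4 trees catch fire, 2 burn out
  T....
  F....
  TF.F.
  TTTTF
  TTT.T

T....
F....
TF.F.
TTTTF
TTT.T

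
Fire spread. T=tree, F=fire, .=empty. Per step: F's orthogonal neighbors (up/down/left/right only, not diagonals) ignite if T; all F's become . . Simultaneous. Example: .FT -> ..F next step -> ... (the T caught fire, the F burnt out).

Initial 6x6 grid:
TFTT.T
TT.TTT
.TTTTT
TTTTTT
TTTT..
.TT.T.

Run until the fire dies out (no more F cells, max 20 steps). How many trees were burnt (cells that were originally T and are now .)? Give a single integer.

Step 1: +3 fires, +1 burnt (F count now 3)
Step 2: +3 fires, +3 burnt (F count now 3)
Step 3: +3 fires, +3 burnt (F count now 3)
Step 4: +5 fires, +3 burnt (F count now 5)
Step 5: +6 fires, +5 burnt (F count now 6)
Step 6: +5 fires, +6 burnt (F count now 5)
Step 7: +1 fires, +5 burnt (F count now 1)
Step 8: +0 fires, +1 burnt (F count now 0)
Fire out after step 8
Initially T: 27, now '.': 35
Total burnt (originally-T cells now '.'): 26

Answer: 26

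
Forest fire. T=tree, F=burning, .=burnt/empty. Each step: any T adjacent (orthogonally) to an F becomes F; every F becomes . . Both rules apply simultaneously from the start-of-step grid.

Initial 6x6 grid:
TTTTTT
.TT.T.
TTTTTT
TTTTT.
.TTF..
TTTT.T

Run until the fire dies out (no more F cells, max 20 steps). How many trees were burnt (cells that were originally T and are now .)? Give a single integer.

Answer: 26

Derivation:
Step 1: +3 fires, +1 burnt (F count now 3)
Step 2: +5 fires, +3 burnt (F count now 5)
Step 3: +4 fires, +5 burnt (F count now 4)
Step 4: +6 fires, +4 burnt (F count now 6)
Step 5: +4 fires, +6 burnt (F count now 4)
Step 6: +3 fires, +4 burnt (F count now 3)
Step 7: +1 fires, +3 burnt (F count now 1)
Step 8: +0 fires, +1 burnt (F count now 0)
Fire out after step 8
Initially T: 27, now '.': 35
Total burnt (originally-T cells now '.'): 26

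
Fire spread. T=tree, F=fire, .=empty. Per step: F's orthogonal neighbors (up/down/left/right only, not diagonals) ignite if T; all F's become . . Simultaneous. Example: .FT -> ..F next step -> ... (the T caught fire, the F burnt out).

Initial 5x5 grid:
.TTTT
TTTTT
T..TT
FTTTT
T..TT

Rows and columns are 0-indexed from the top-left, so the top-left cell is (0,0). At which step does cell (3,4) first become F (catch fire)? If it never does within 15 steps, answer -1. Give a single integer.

Step 1: cell (3,4)='T' (+3 fires, +1 burnt)
Step 2: cell (3,4)='T' (+2 fires, +3 burnt)
Step 3: cell (3,4)='T' (+2 fires, +2 burnt)
Step 4: cell (3,4)='F' (+5 fires, +2 burnt)
  -> target ignites at step 4
Step 5: cell (3,4)='.' (+4 fires, +5 burnt)
Step 6: cell (3,4)='.' (+2 fires, +4 burnt)
Step 7: cell (3,4)='.' (+1 fires, +2 burnt)
Step 8: cell (3,4)='.' (+0 fires, +1 burnt)
  fire out at step 8

4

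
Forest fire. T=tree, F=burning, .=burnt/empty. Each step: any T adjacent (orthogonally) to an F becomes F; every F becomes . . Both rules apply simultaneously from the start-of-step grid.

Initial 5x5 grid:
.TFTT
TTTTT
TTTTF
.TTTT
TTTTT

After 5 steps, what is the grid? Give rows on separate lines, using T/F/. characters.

Step 1: 6 trees catch fire, 2 burn out
  .F.FT
  TTFTF
  TTTF.
  .TTTF
  TTTTT
Step 2: 6 trees catch fire, 6 burn out
  ....F
  TF.F.
  TTF..
  .TTF.
  TTTTF
Step 3: 4 trees catch fire, 6 burn out
  .....
  F....
  TF...
  .TF..
  TTTF.
Step 4: 3 trees catch fire, 4 burn out
  .....
  .....
  F....
  .F...
  TTF..
Step 5: 1 trees catch fire, 3 burn out
  .....
  .....
  .....
  .....
  TF...

.....
.....
.....
.....
TF...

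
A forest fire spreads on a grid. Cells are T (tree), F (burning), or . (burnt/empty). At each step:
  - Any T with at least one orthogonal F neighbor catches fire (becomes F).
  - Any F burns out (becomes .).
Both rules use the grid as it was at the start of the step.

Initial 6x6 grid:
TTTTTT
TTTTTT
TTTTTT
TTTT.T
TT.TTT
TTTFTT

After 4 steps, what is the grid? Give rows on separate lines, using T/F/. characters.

Step 1: 3 trees catch fire, 1 burn out
  TTTTTT
  TTTTTT
  TTTTTT
  TTTT.T
  TT.FTT
  TTF.FT
Step 2: 4 trees catch fire, 3 burn out
  TTTTTT
  TTTTTT
  TTTTTT
  TTTF.T
  TT..FT
  TF...F
Step 3: 5 trees catch fire, 4 burn out
  TTTTTT
  TTTTTT
  TTTFTT
  TTF..T
  TF...F
  F.....
Step 4: 6 trees catch fire, 5 burn out
  TTTTTT
  TTTFTT
  TTF.FT
  TF...F
  F.....
  ......

TTTTTT
TTTFTT
TTF.FT
TF...F
F.....
......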